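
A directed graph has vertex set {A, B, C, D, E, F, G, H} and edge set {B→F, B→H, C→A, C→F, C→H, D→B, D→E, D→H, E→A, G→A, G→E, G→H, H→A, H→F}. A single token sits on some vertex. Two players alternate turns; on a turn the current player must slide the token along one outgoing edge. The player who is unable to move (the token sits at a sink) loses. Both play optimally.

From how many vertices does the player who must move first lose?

Compute win/loss labels from the base case upward. A position with no move is L. Any other position is W if it can reach an L in one move, else L.
Every edge goes from a vertex to one that appears earlier in the order F, A, H, C, B, E, D, G, so processing vertices in that order labels each vertex after all of its successors.
F: no outgoing edge → L
A: no outgoing edge → L
H: reaches L-position A → W
C: reaches L-position A → W
B: reaches L-position F → W
E: reaches L-position A → W
D: only reaches E(W), B(W), H(W), all W → L
G: reaches L-position A → W
The L vertices are A, D, F; that is 3 in all.

3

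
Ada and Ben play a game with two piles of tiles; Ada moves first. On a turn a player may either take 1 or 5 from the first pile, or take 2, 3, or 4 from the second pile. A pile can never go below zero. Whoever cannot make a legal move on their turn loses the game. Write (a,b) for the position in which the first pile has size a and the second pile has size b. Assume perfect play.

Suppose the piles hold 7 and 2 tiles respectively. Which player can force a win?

Ben wins.

Use the standard recursion: the mover loses at a terminal position; elsewhere, the mover wins exactly when some move hands the opponent an L position.
No move ever increases a pile, so every position that can arise here has a ≤ 7 and b ≤ 2; it is enough to label the cells with 0 ≤ a ≤ 7 and 0 ≤ b ≤ 2.
Every move lowers a or b (never raises either), so fill the grid row by row in increasing a, and left to right within a row: each cell's successors are then already labelled.
      b=0  b=1  b=2
a=0:    L    L    W
a=1:    W    W    L
a=2:    L    L    W
a=3:    W    W    L
a=4:    L    L    W
a=5:    W    W    L
a=6:    L    L    W
a=7:    W    W    L
Cells with no legal move (terminal, hence L): (0,0), (0,1).
The remaining L cells, each justified by listing all of its moves:
(1,2): moves to (0,2)(W), (1,0)(W); every one is W ⇒ L
(2,0): the only move is to (1,0)(W), a W ⇒ L
(2,1): the only move is to (1,1)(W), a W ⇒ L
(3,2): moves to (2,2)(W), (3,0)(W); every one is W ⇒ L
(4,0): the only move is to (3,0)(W), a W ⇒ L
(4,1): the only move is to (3,1)(W), a W ⇒ L
(5,2): moves to (4,2)(W), (0,2)(W), (5,0)(W); every one is W ⇒ L
(6,0): moves to (5,0)(W), (1,0)(W); every one is W ⇒ L
(6,1): moves to (5,1)(W), (1,1)(W); every one is W ⇒ L
(7,2): moves to (6,2)(W), (2,2)(W), (7,0)(W); every one is W ⇒ L
Every other cell has at least one move into one of the L cells above, so it is W.
The starting position (7,2) is L: whatever Ada does, the opponent receives a W position.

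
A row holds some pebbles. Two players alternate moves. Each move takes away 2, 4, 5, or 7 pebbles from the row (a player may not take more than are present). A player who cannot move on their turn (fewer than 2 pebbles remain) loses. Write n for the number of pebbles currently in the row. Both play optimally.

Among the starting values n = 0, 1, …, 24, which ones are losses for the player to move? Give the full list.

Use the standard recursion: the mover loses at a terminal position; elsewhere, the mover wins exactly when some move hands the opponent an L position.
n=0: no move → L
n=1: no move → L
n=2: W (go to 0, an L position)
n=3: W (go to 1, an L position)
n=4: W (go to 0, an L position)
n=5: W (go to 1, an L position)
n=6: W (go to 1, an L position)
n=7: W (go to 0, an L position)
n=8: W (go to 1, an L position)
n=9: L (options 7(W), 5(W), 4(W), 2(W) are all W)
n=10: L (options 8(W), 6(W), 5(W), 3(W) are all W)
n=11: W (go to 9, an L position)
n=12: W (go to 10, an L position)
n=13: W (go to 9, an L position)
n=14: W (go to 10, an L position)
n=15: W (go to 10, an L position)
n=16: W (go to 9, an L position)
n=17: W (go to 10, an L position)
n=18: L (options 16(W), 14(W), 13(W), 11(W) are all W)
n=19: L (options 17(W), 15(W), 14(W), 12(W) are all W)
n=20: W (go to 18, an L position)
n=21: W (go to 19, an L position)
n=22: W (go to 18, an L position)
n=23: W (go to 19, an L position)
n=24: W (go to 19, an L position)
Reading off the rows marked L gives the requested list; there are 6 such values of n.

0, 1, 9, 10, 18, 19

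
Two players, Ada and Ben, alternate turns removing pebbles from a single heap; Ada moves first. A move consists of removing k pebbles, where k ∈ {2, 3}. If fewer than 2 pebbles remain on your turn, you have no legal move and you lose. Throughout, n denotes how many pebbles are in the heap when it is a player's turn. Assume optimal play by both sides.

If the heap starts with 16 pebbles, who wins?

Use the standard recursion: the mover loses at a terminal position; elsewhere, the mover wins exactly when some move hands the opponent an L position.
n=0: no move → L
n=1: no move → L
n=2: reaches L-position 0 → W
n=3: reaches L-position 1 → W
n=4: reaches L-position 1 → W
n=5: only reaches 3(W), 2(W), all W → L
n=6: only reaches 4(W), 3(W), all W → L
n=7: reaches L-position 5 → W
n=8: reaches L-position 6 → W
n=9: reaches L-position 6 → W
n=10: only reaches 8(W), 7(W), all W → L
n=11: only reaches 9(W), 8(W), all W → L
n=12: reaches L-position 10 → W
n=13: reaches L-position 11 → W
n=14: reaches L-position 11 → W
n=15: only reaches 13(W), 12(W), all W → L
n=16: only reaches 14(W), 13(W), all W → L
The starting position 16 is L: whatever Ada does, the opponent receives a W position.

Ben wins.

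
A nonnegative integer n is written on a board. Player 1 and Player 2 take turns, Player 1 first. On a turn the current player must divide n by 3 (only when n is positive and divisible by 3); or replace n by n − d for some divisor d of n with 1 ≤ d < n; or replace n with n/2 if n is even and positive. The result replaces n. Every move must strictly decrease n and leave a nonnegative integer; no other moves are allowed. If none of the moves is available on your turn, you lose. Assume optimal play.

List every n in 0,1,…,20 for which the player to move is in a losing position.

Build the W/L table. Terminal = L. A non-terminal position is W if it has a move to some L; otherwise it is L.
n=0: no move → L
n=1: no move → L
n=2: →1(L), so W
n=3: →1(L), so W
n=4: →2(W), 3(W) — all W, so L
n=5: →4(L), so W
n=6: →4(L), so W
n=7: →6(W) only, which is W, so L
n=8: →4(L), so W
n=9: →3(W), 6(W), 8(W) — all W, so L
n=10: →9(L), so W
n=11: →10(W) only, which is W, so L
n=12: →4(L), so W
n=13: →12(W) only, which is W, so L
n=14: →7(L), so W
n=15: →5(W), 10(W), 12(W), 14(W) — all W, so L
n=16: →15(L), so W
n=17: →16(W) only, which is W, so L
n=18: →9(L), so W
n=19: →18(W) only, which is W, so L
n=20: →15(L), so W
The losing starting values of n are exactly the entries labelled L in this table (10 of them).

0, 1, 4, 7, 9, 11, 13, 15, 17, 19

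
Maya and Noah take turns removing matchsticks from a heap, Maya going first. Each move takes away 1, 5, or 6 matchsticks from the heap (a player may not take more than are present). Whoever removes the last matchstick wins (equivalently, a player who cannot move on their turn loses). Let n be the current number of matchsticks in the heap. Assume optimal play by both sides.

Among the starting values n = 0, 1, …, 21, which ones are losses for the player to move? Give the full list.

Build the W/L table. Terminal = L. A non-terminal position is W if it has a move to some L; otherwise it is L.
n=0: no move → L
n=1: →0(L), so W
n=2: →1(W) only, which is W, so L
n=3: →2(L), so W
n=4: →3(W) only, which is W, so L
n=5: →4(L), so W
n=6: →0(L), so W
n=7: →2(L), so W
n=8: →2(L), so W
n=9: →4(L), so W
n=10: →4(L), so W
n=11: →10(W), 6(W), 5(W) — all W, so L
n=12: →11(L), so W
n=13: →12(W), 8(W), 7(W) — all W, so L
n=14: →13(L), so W
n=15: →14(W), 10(W), 9(W) — all W, so L
n=16: →15(L), so W
n=17: →11(L), so W
n=18: →13(L), so W
n=19: →13(L), so W
n=20: →15(L), so W
n=21: →15(L), so W
The losing starting values of n are exactly the entries labelled L in this table (6 of them).

0, 2, 4, 11, 13, 15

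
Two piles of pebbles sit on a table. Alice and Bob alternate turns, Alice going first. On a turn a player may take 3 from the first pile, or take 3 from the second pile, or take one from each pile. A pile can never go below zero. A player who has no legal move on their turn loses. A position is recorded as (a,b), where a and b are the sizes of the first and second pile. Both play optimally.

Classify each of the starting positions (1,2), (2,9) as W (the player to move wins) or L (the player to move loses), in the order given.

Label each position W (a win for the player to move) or L (a loss). A position with no legal move is L; any other position is W exactly when some move reaches an L, and L when every move reaches a W.
No move ever increases a pile, so every position that can arise here has a ≤ 2 and b ≤ 9; it is enough to label the cells with 0 ≤ a ≤ 2 and 0 ≤ b ≤ 9.
Every move lowers a or b (never raises either), so fill the grid row by row in increasing a, and left to right within a row: each cell's successors are then already labelled.
      b=0  b=1  b=2  b=3  b=4  b=5  b=6  b=7  b=8  b=9
a=0:    L    L    L    W    W    W    L    L    L    W
a=1:    L    W    W    W    L    L    L    W    W    W
a=2:    L    W    L    W    L    W    W    W    L    L
Cells with no legal move (terminal, hence L): (0,0), (0,1), (0,2), (1,0), (2,0).
The remaining L cells, each justified by listing all of its moves:
(0,6): L (sole option (0,3)(W) is W)
(0,7): L (sole option (0,4)(W) is W)
(0,8): L (sole option (0,5)(W) is W)
(1,4): L (options (1,1)(W), (0,3)(W) are all W)
(1,5): L (options (1,2)(W), (0,4)(W) are all W)
(1,6): L (options (1,3)(W), (0,5)(W) are all W)
(2,2): L (sole option (1,1)(W) is W)
(2,4): L (options (2,1)(W), (1,3)(W) are all W)
(2,8): L (options (2,5)(W), (1,7)(W) are all W)
(2,9): L (options (2,6)(W), (1,8)(W) are all W)
Every other cell has at least one move into one of the L cells above, so it is W.
(1,2): the move to (0,1) reaches an L cell, so W
(2,9): one of the L cells justified above, so L

(1,2): W, (2,9): L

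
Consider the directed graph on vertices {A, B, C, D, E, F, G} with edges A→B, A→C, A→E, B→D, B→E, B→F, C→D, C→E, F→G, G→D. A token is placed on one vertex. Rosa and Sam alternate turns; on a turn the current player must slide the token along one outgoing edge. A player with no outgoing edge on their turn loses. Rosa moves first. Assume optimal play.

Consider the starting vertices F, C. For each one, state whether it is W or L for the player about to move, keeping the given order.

Build the W/L table. Terminal = L. A non-terminal position is W if it has a move to some L; otherwise it is L.
Every edge goes from a vertex to one that appears earlier in the order D, E, G, C, F, B, A, so processing vertices in that order labels each vertex after all of its successors.
D: no outgoing edge → L
E: no outgoing edge → L
G: →D(L), so W
C: →E(L), so W
F: →G(W) only, which is W, so L
B: →F(L), so W
A: →E(L), so W

F: L, C: W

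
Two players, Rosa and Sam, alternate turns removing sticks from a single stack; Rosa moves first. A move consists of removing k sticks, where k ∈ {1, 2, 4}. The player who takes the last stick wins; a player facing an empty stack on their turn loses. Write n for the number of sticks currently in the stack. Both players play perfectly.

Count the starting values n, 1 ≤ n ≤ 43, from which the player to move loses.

Use the standard recursion: the mover loses at a terminal position; elsewhere, the mover wins exactly when some move hands the opponent an L position.
n=0: no move → L
n=1: →0(L), so W
n=2: →0(L), so W
n=3: →2(W), 1(W) — all W, so L
n=4: →3(L), so W
n=5: →3(L), so W
n=6: →5(W), 4(W), 2(W) — all W, so L
n=7: →6(L), so W
n=8: →6(L), so W
n=9: →8(W), 7(W), 5(W) — all W, so L
n=10: →9(L), so W
n=11: →9(L), so W
n=12: →11(W), 10(W), 8(W) — all W, so L
n=13: →12(L), so W
n=14: →12(L), so W
n=15: →14(W), 13(W), 11(W) — all W, so L
n=16: →15(L), so W
n=17: →15(L), so W
n=18: →17(W), 16(W), 14(W) — all W, so L
n=19: →18(L), so W
n=20: →18(L), so W
n=21: →20(W), 19(W), 17(W) — all W, so L
n=22: →21(L), so W
n=23: →21(L), so W
n=24: →23(W), 22(W), 20(W) — all W, so L
n=25: →24(L), so W
n=26: →24(L), so W
n=27: →26(W), 25(W), 23(W) — all W, so L
n=28: →27(L), so W
n=29: →27(L), so W
n=30: →29(W), 28(W), 26(W) — all W, so L
n=31: →30(L), so W
n=32: →30(L), so W
n=33: →32(W), 31(W), 29(W) — all W, so L
n=34: →33(L), so W
n=35: →33(L), so W
n=36: →35(W), 34(W), 32(W) — all W, so L
n=37: →36(L), so W
n=38: →36(L), so W
n=39: →38(W), 37(W), 35(W) — all W, so L
n=40: →39(L), so W
n=41: →39(L), so W
n=42: →41(W), 40(W), 38(W) — all W, so L
n=43: →42(L), so W
L entries with 1 ≤ n ≤ 43 (n=0 is outside the asked range and is not counted): n = 3, 6, 9, 12, 15, 18, 21, 24, 27, 30, 33, 36, 39, 42; that makes 14.

14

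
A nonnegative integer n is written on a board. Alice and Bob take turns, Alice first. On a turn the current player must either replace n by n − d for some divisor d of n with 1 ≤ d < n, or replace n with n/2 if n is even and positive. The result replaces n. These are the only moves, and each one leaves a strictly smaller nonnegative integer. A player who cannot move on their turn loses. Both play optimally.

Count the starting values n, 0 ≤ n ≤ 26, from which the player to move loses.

Use the standard recursion: the mover loses at a terminal position; elsewhere, the mover wins exactly when some move hands the opponent an L position.
n=0: no move → L
n=1: no move → L
n=2: reaches L-position 1 → W
n=3: only reaches 2(W), which is W → L
n=4: reaches L-position 3 → W
n=5: only reaches 4(W), which is W → L
n=6: reaches L-position 3 → W
n=7: only reaches 6(W), which is W → L
n=8: reaches L-position 7 → W
n=9: only reaches 6(W), 8(W), all W → L
n=10: reaches L-position 5 → W
n=11: only reaches 10(W), which is W → L
n=12: reaches L-position 9 → W
n=13: only reaches 12(W), which is W → L
n=14: reaches L-position 7 → W
n=15: only reaches 10(W), 12(W), 14(W), all W → L
n=16: reaches L-position 15 → W
n=17: only reaches 16(W), which is W → L
n=18: reaches L-position 9 → W
n=19: only reaches 18(W), which is W → L
n=20: reaches L-position 15 → W
n=21: only reaches 14(W), 18(W), 20(W), all W → L
n=22: reaches L-position 11 → W
n=23: only reaches 22(W), which is W → L
n=24: reaches L-position 21 → W
n=25: only reaches 20(W), 24(W), all W → L
n=26: reaches L-position 13 → W
L entries with 0 ≤ n ≤ 26: n = 0, 1, 3, 5, 7, 9, 11, 13, 15, 17, 19, 21, 23, 25; that makes 14.

14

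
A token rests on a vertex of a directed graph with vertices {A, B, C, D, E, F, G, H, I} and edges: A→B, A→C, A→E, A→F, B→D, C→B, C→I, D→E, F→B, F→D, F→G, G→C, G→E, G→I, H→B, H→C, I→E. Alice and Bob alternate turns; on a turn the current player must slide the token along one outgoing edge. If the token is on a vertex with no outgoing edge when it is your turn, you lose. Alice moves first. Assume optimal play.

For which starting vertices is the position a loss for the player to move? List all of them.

Positions with no move are L. A position that does have a move is losing for the player to move precisely when every available move leads to a winning position for the opponent. Fill in the labels:
Every edge goes from a vertex to one that appears earlier in the order E, D, B, I, C, G, F, H, A, so processing vertices in that order labels each vertex after all of its successors.
E: no outgoing edge → L
D: can move to E, which is L ⇒ W
B: the only move is to D(W), a W ⇒ L
I: can move to E, which is L ⇒ W
C: can move to B, which is L ⇒ W
G: can move to E, which is L ⇒ W
F: can move to B, which is L ⇒ W
H: can move to B, which is L ⇒ W
A: can move to B, which is L ⇒ W
The losing starting vertices are exactly the entries labelled L in this table (2 of them).

B, E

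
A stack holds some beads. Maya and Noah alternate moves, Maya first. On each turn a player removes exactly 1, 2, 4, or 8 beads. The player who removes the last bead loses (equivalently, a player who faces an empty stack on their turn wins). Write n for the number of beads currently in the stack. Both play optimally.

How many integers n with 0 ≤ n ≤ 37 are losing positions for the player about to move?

13

Use the standard recursion: the mover wins at a terminal position; elsewhere, the mover wins exactly when some move hands the opponent an L position.
n=0: no move; the opponent has just taken the last bead and therefore loses → W
n=1: L (sole option 0(W) is W)
n=2: W (go to 1, an L position)
n=3: W (go to 1, an L position)
n=4: L (options 3(W), 2(W), 0(W) are all W)
n=5: W (go to 4, an L position)
n=6: W (go to 4, an L position)
n=7: L (options 6(W), 5(W), 3(W) are all W)
n=8: W (go to 7, an L position)
n=9: W (go to 7, an L position)
n=10: L (options 9(W), 8(W), 6(W), 2(W) are all W)
n=11: W (go to 10, an L position)
n=12: W (go to 10, an L position)
n=13: L (options 12(W), 11(W), 9(W), 5(W) are all W)
n=14: W (go to 13, an L position)
n=15: W (go to 13, an L position)
n=16: L (options 15(W), 14(W), 12(W), 8(W) are all W)
n=17: W (go to 16, an L position)
n=18: W (go to 16, an L position)
n=19: L (options 18(W), 17(W), 15(W), 11(W) are all W)
n=20: W (go to 19, an L position)
n=21: W (go to 19, an L position)
n=22: L (options 21(W), 20(W), 18(W), 14(W) are all W)
n=23: W (go to 22, an L position)
n=24: W (go to 22, an L position)
n=25: L (options 24(W), 23(W), 21(W), 17(W) are all W)
n=26: W (go to 25, an L position)
n=27: W (go to 25, an L position)
n=28: L (options 27(W), 26(W), 24(W), 20(W) are all W)
n=29: W (go to 28, an L position)
n=30: W (go to 28, an L position)
n=31: L (options 30(W), 29(W), 27(W), 23(W) are all W)
n=32: W (go to 31, an L position)
n=33: W (go to 31, an L position)
n=34: L (options 33(W), 32(W), 30(W), 26(W) are all W)
n=35: W (go to 34, an L position)
n=36: W (go to 34, an L position)
n=37: L (options 36(W), 35(W), 33(W), 29(W) are all W)
L entries with 0 ≤ n ≤ 37: n = 1, 4, 7, 10, 13, 16, 19, 22, 25, 28, 31, 34, 37; that makes 13.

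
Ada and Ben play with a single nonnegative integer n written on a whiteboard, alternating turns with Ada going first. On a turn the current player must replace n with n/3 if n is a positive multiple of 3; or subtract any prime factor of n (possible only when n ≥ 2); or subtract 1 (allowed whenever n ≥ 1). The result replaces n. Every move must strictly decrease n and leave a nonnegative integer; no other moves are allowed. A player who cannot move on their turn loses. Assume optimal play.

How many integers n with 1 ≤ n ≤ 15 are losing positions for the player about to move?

3

Label each position W (a win for the player to move) or L (a loss). A position with no legal move is L; any other position is W exactly when some move reaches an L, and L when every move reaches a W.
n=0: no move → L
n=1: W (go to 0, an L position)
n=2: W (go to 0, an L position)
n=3: W (go to 0, an L position)
n=4: L (options 2(W), 3(W) are all W)
n=5: W (go to 0, an L position)
n=6: W (go to 4, an L position)
n=7: W (go to 0, an L position)
n=8: L (options 6(W), 7(W) are all W)
n=9: W (go to 8, an L position)
n=10: W (go to 8, an L position)
n=11: W (go to 0, an L position)
n=12: W (go to 4, an L position)
n=13: W (go to 0, an L position)
n=14: L (options 7(W), 12(W), 13(W) are all W)
n=15: W (go to 14, an L position)
L entries with 1 ≤ n ≤ 15 (n=0 is outside the asked range and is not counted): n = 4, 8, 14; that makes 3.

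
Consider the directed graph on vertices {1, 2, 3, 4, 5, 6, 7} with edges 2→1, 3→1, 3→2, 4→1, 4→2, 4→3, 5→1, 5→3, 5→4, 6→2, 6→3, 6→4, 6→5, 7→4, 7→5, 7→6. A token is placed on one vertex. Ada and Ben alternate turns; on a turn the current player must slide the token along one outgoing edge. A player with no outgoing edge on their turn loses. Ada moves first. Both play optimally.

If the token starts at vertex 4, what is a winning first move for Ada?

Move to 1.

Label each position W (a win for the player to move) or L (a loss). A position with no legal move is L; any other position is W exactly when some move reaches an L, and L when every move reaches a W.
Every edge goes from a vertex to one that appears earlier in the order 1, 2, 3, 4, 5, 6, 7, so processing vertices in that order labels each vertex after all of its successors.
1: no outgoing edge → L
2: can move to 1, which is L ⇒ W
3: can move to 1, which is L ⇒ W
4: can move to 1, which is L ⇒ W
5: can move to 1, which is L ⇒ W
6: moves to 5(W), 4(W), 3(W), 2(W); every one is W ⇒ L
7: can move to 6, which is L ⇒ W
From 4, the L positions reachable in one move are: 1.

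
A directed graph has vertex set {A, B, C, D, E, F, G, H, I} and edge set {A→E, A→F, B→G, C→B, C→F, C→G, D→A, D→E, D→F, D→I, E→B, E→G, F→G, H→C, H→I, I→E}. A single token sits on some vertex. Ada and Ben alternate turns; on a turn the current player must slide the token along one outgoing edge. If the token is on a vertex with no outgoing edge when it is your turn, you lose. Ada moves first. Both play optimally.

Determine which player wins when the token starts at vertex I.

Ben wins.

Work bottom-up. With no move the player to move loses. Otherwise the position is W if at least one move leads to an L position for the opponent, and L if every move leads to a W.
Every edge goes from a vertex to one that appears earlier in the order G, F, B, E, A, I, C, H, D, so processing vertices in that order labels each vertex after all of its successors.
G: no outgoing edge → L
F: reaches L-position G → W
B: reaches L-position G → W
E: reaches L-position G → W
A: only reaches E(W), F(W), all W → L
I: only reaches E(W), which is W → L
C: reaches L-position G → W
H: reaches L-position I → W
D: reaches L-position I → W
The starting position I is L: whatever Ada does, the opponent receives a W position.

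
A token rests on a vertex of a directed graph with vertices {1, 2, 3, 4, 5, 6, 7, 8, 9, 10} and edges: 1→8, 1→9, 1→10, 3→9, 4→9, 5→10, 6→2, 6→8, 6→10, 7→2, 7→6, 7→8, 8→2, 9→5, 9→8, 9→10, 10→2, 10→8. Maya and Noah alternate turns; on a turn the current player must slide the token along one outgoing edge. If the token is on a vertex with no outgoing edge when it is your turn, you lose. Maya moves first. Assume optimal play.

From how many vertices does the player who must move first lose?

5

Build the W/L table. Terminal = L. A non-terminal position is W if it has a move to some L; otherwise it is L.
Every edge goes from a vertex to one that appears earlier in the order 2, 8, 10, 5, 9, 6, 1, 3, 7, 4, so processing vertices in that order labels each vertex after all of its successors.
2: no outgoing edge → L
8: →2(L), so W
10: →2(L), so W
5: →10(W) only, which is W, so L
9: →5(L), so W
6: →2(L), so W
1: →9(W), 10(W), 8(W) — all W, so L
3: →9(W) only, which is W, so L
7: →2(L), so W
4: →9(W) only, which is W, so L
The L vertices are 1, 2, 3, 4, 5; that is 5 in all.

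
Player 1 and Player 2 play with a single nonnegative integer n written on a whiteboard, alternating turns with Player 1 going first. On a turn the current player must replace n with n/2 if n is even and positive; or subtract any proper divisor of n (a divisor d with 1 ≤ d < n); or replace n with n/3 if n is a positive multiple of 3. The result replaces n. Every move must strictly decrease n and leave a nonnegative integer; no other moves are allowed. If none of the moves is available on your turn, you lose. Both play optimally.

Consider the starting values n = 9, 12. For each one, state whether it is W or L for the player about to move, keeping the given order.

9: L, 12: W

Use the standard recursion: the mover loses at a terminal position; elsewhere, the mover wins exactly when some move hands the opponent an L position.
n=0: no move → L
n=1: no move → L
n=2: reaches L-position 1 → W
n=3: reaches L-position 1 → W
n=4: only reaches 2(W), 3(W), all W → L
n=5: reaches L-position 4 → W
n=6: reaches L-position 4 → W
n=7: only reaches 6(W), which is W → L
n=8: reaches L-position 4 → W
n=9: only reaches 3(W), 6(W), 8(W), all W → L
n=10: reaches L-position 9 → W
n=11: only reaches 10(W), which is W → L
n=12: reaches L-position 4 → W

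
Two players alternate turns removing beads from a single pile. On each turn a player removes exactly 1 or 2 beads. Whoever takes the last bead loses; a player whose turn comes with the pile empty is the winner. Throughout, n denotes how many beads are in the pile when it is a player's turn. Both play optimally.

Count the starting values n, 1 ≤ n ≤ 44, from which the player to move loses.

Positions with no move are W. A position that does have a move is losing for the player to move precisely when every available move leads to a winning position for the opponent. Fill in the labels:
n=0: no move; the opponent has just taken the last bead and therefore loses → W
n=1: →0(W) only, which is W, so L
n=2: →1(L), so W
n=3: →1(L), so W
n=4: →3(W), 2(W) — all W, so L
n=5: →4(L), so W
n=6: →4(L), so W
n=7: →6(W), 5(W) — all W, so L
n=8: →7(L), so W
n=9: →7(L), so W
n=10: →9(W), 8(W) — all W, so L
n=11: →10(L), so W
n=12: →10(L), so W
n=13: →12(W), 11(W) — all W, so L
n=14: →13(L), so W
n=15: →13(L), so W
n=16: →15(W), 14(W) — all W, so L
n=17: →16(L), so W
n=18: →16(L), so W
n=19: →18(W), 17(W) — all W, so L
n=20: →19(L), so W
n=21: →19(L), so W
n=22: →21(W), 20(W) — all W, so L
n=23: →22(L), so W
n=24: →22(L), so W
n=25: →24(W), 23(W) — all W, so L
n=26: →25(L), so W
n=27: →25(L), so W
n=28: →27(W), 26(W) — all W, so L
n=29: →28(L), so W
n=30: →28(L), so W
n=31: →30(W), 29(W) — all W, so L
n=32: →31(L), so W
n=33: →31(L), so W
n=34: →33(W), 32(W) — all W, so L
n=35: →34(L), so W
n=36: →34(L), so W
n=37: →36(W), 35(W) — all W, so L
n=38: →37(L), so W
n=39: →37(L), so W
n=40: →39(W), 38(W) — all W, so L
n=41: →40(L), so W
n=42: →40(L), so W
n=43: →42(W), 41(W) — all W, so L
n=44: →43(L), so W
L entries with 1 ≤ n ≤ 44 (the range starts at n=1): n = 1, 4, 7, 10, 13, 16, 19, 22, 25, 28, 31, 34, 37, 40, 43; that makes 15.

15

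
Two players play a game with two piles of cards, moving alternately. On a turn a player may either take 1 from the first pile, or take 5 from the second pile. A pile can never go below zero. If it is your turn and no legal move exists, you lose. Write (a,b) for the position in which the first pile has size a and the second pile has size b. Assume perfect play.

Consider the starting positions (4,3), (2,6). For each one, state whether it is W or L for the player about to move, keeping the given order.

Positions with no move are L. A position that does have a move is losing for the player to move precisely when every available move leads to a winning position for the opponent. Fill in the labels:
No move ever increases a pile, so every position that can arise here has a ≤ 4 and b ≤ 6; it is enough to label the cells with 0 ≤ a ≤ 4 and 0 ≤ b ≤ 6.
Every move lowers a or b (never raises either), so fill the grid row by row in increasing a, and left to right within a row: each cell's successors are then already labelled.
      b=0  b=1  b=2  b=3  b=4  b=5  b=6
a=0:    L    L    L    L    L    W    W
a=1:    W    W    W    W    W    L    L
a=2:    L    L    L    L    L    W    W
a=3:    W    W    W    W    W    L    L
a=4:    L    L    L    L    L    W    W
Cells with no legal move (terminal, hence L): (0,0), (0,1), (0,2), (0,3), (0,4).
The remaining L cells, each justified by listing all of its moves:
(1,5): →(0,5)(W), (1,0)(W) — all W, so L
(1,6): →(0,6)(W), (1,1)(W) — all W, so L
(2,0): →(1,0)(W) only, which is W, so L
(2,1): →(1,1)(W) only, which is W, so L
(2,2): →(1,2)(W) only, which is W, so L
(2,3): →(1,3)(W) only, which is W, so L
(2,4): →(1,4)(W) only, which is W, so L
(3,5): →(2,5)(W), (3,0)(W) — all W, so L
(3,6): →(2,6)(W), (3,1)(W) — all W, so L
(4,0): →(3,0)(W) only, which is W, so L
(4,1): →(3,1)(W) only, which is W, so L
(4,2): →(3,2)(W) only, which is W, so L
(4,3): →(3,3)(W) only, which is W, so L
(4,4): →(3,4)(W) only, which is W, so L
Every other cell has at least one move into one of the L cells above, so it is W.
(4,3): one of the L cells justified above, so L
(2,6): the move to (1,6) reaches an L cell, so W

(4,3): L, (2,6): W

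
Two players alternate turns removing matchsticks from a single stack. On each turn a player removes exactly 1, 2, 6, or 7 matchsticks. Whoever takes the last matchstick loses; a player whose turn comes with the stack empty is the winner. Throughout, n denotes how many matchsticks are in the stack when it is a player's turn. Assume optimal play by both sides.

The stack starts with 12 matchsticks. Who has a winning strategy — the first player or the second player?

Positions with no move are W. A position that does have a move is losing for the player to move precisely when every available move leads to a winning position for the opponent. Fill in the labels:
n=0: no move; the opponent has just taken the last matchstick and therefore loses → W
n=1: →0(W) only, which is W, so L
n=2: →1(L), so W
n=3: →1(L), so W
n=4: →3(W), 2(W) — all W, so L
n=5: →4(L), so W
n=6: →4(L), so W
n=7: →1(L), so W
n=8: →1(L), so W
n=9: →8(W), 7(W), 3(W), 2(W) — all W, so L
n=10: →9(L), so W
n=11: →9(L), so W
n=12: →11(W), 10(W), 6(W), 5(W) — all W, so L
Every move from 12 reaches a W position, so the mover loses.

The second player wins.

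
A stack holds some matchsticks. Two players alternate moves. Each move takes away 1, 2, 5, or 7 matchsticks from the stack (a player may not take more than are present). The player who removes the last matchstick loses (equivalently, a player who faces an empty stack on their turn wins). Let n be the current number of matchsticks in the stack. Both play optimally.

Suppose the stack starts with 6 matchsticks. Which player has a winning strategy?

The first player wins.

Build the W/L table. Terminal = W. A non-terminal position is W if it has a move to some L; otherwise it is L.
n=0: no move; the opponent has just taken the last matchstick and therefore loses → W
n=1: →0(W) only, which is W, so L
n=2: →1(L), so W
n=3: →1(L), so W
n=4: →3(W), 2(W) — all W, so L
n=5: →4(L), so W
n=6: →4(L), so W
From 6 the player to move can remove 2, leaving 4, reaching an L position.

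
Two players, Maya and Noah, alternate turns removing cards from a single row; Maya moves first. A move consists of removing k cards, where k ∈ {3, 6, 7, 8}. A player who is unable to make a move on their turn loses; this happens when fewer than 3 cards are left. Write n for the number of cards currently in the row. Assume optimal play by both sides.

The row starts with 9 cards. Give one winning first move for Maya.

Remove 7, leaving 2.

Build the W/L table. Terminal = L. A non-terminal position is W if it has a move to some L; otherwise it is L.
n=0: no move → L
n=1: no move → L
n=2: no move → L
n=3: can move to 0, which is L ⇒ W
n=4: can move to 1, which is L ⇒ W
n=5: can move to 2, which is L ⇒ W
n=6: can move to 0, which is L ⇒ W
n=7: can move to 1, which is L ⇒ W
n=8: can move to 2, which is L ⇒ W
n=9: can move to 2, which is L ⇒ W
From 9, the L positions reachable in one move are: 2, 1. Any move reaching one of these is winning.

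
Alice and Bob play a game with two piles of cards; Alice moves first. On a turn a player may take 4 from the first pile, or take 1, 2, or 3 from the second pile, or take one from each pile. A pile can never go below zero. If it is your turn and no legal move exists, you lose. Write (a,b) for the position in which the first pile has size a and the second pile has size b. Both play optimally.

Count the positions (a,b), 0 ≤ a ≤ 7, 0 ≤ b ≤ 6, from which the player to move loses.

16

Use the standard recursion: the mover loses at a terminal position; elsewhere, the mover wins exactly when some move hands the opponent an L position.
Every move lowers a or b (never raises either), so fill the grid row by row in increasing a, and left to right within a row: each cell's successors are then already labelled.
      b=0  b=1  b=2  b=3  b=4  b=5  b=6
a=0:    L    W    W    W    L    W    W
a=1:    L    W    W    W    L    W    W
a=2:    L    W    W    W    L    W    W
a=3:    L    W    W    W    L    W    W
a=4:    W    W    L    W    W    W    L
a=5:    W    L    W    W    W    L    W
a=6:    W    L    W    W    W    L    W
a=7:    W    L    W    W    W    L    W
Cells with no legal move (terminal, hence L): (0,0), (1,0), (2,0), (3,0).
The remaining L cells, each justified by listing all of its moves:
(0,4): L (options (0,3)(W), (0,2)(W), (0,1)(W) are all W)
(1,4): L (options (1,3)(W), (1,2)(W), (1,1)(W), (0,3)(W) are all W)
(2,4): L (options (2,3)(W), (2,2)(W), (2,1)(W), (1,3)(W) are all W)
(3,4): L (options (3,3)(W), (3,2)(W), (3,1)(W), (2,3)(W) are all W)
(4,2): L (options (0,2)(W), (4,1)(W), (4,0)(W), (3,1)(W) are all W)
(4,6): L (options (0,6)(W), (4,5)(W), (4,4)(W), (4,3)(W), (3,5)(W) are all W)
(5,1): L (options (1,1)(W), (5,0)(W), (4,0)(W) are all W)
(5,5): L (options (1,5)(W), (5,4)(W), (5,3)(W), (5,2)(W), (4,4)(W) are all W)
(6,1): L (options (2,1)(W), (6,0)(W), (5,0)(W) are all W)
(6,5): L (options (2,5)(W), (6,4)(W), (6,3)(W), (6,2)(W), (5,4)(W) are all W)
(7,1): L (options (3,1)(W), (7,0)(W), (6,0)(W) are all W)
(7,5): L (options (3,5)(W), (7,4)(W), (7,3)(W), (7,2)(W), (6,4)(W) are all W)
Every other cell has at least one move into one of the L cells above, so it is W.
L cells per row: a=0: 2, a=1: 2, a=2: 2, a=3: 2, a=4: 2, a=5: 2, a=6: 2, a=7: 2; total 16.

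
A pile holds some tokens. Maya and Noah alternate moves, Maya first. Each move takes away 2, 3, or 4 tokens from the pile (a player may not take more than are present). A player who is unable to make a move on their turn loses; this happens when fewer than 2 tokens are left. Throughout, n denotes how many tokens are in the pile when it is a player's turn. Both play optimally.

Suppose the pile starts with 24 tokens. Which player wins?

Use the standard recursion: the mover loses at a terminal position; elsewhere, the mover wins exactly when some move hands the opponent an L position.
n=0: no move → L
n=1: no move → L
n=2: can move to 0, which is L ⇒ W
n=3: can move to 1, which is L ⇒ W
n=4: can move to 1, which is L ⇒ W
n=5: can move to 1, which is L ⇒ W
n=6: moves to 4(W), 3(W), 2(W); every one is W ⇒ L
n=7: moves to 5(W), 4(W), 3(W); every one is W ⇒ L
n=8: can move to 6, which is L ⇒ W
n=9: can move to 7, which is L ⇒ W
n=10: can move to 7, which is L ⇒ W
n=11: can move to 7, which is L ⇒ W
n=12: moves to 10(W), 9(W), 8(W); every one is W ⇒ L
n=13: moves to 11(W), 10(W), 9(W); every one is W ⇒ L
n=14: can move to 12, which is L ⇒ W
n=15: can move to 13, which is L ⇒ W
n=16: can move to 13, which is L ⇒ W
n=17: can move to 13, which is L ⇒ W
n=18: moves to 16(W), 15(W), 14(W); every one is W ⇒ L
n=19: moves to 17(W), 16(W), 15(W); every one is W ⇒ L
n=20: can move to 18, which is L ⇒ W
n=21: can move to 19, which is L ⇒ W
n=22: can move to 19, which is L ⇒ W
n=23: can move to 19, which is L ⇒ W
n=24: moves to 22(W), 21(W), 20(W); every one is W ⇒ L
Every move from 24 reaches a W position, so the mover loses.

Noah wins.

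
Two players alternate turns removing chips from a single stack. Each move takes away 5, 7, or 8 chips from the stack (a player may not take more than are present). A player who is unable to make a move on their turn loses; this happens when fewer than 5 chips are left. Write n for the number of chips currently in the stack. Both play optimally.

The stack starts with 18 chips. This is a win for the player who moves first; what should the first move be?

Remove 5, leaving 13.

Compute win/loss labels from the base case upward. A position with no move is L. Any other position is W if it can reach an L in one move, else L.
n=0: no move → L
n=1: no move → L
n=2: no move → L
n=3: no move → L
n=4: no move → L
n=5: →0(L), so W
n=6: →1(L), so W
n=7: →2(L), so W
n=8: →3(L), so W
n=9: →4(L), so W
n=10: →3(L), so W
n=11: →4(L), so W
n=12: →4(L), so W
n=13: →8(W), 6(W), 5(W) — all W, so L
n=14: →9(W), 7(W), 6(W) — all W, so L
n=15: →10(W), 8(W), 7(W) — all W, so L
n=16: →11(W), 9(W), 8(W) — all W, so L
n=17: →12(W), 10(W), 9(W) — all W, so L
n=18: →13(L), so W
From 18, the L positions reachable in one move are: 13.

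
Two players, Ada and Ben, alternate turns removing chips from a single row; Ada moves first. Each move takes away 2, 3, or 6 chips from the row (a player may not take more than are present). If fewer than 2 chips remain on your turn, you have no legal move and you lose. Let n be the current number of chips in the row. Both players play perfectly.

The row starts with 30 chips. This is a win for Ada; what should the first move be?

Remove 2, leaving 28.

Use the standard recursion: the mover loses at a terminal position; elsewhere, the mover wins exactly when some move hands the opponent an L position.
n=0: no move → L
n=1: no move → L
n=2: →0(L), so W
n=3: →1(L), so W
n=4: →1(L), so W
n=5: →3(W), 2(W) — all W, so L
n=6: →0(L), so W
n=7: →5(L), so W
n=8: →5(L), so W
n=9: →7(W), 6(W), 3(W) — all W, so L
n=10: →8(W), 7(W), 4(W) — all W, so L
n=11: →9(L), so W
n=12: →10(L), so W
n=13: →10(L), so W
n=14: →12(W), 11(W), 8(W) — all W, so L
n=15: →9(L), so W
n=16: →14(L), so W
n=17: →14(L), so W
n=18: →16(W), 15(W), 12(W) — all W, so L
n=19: →17(W), 16(W), 13(W) — all W, so L
n=20: →18(L), so W
n=21: →19(L), so W
n=22: →19(L), so W
n=23: →21(W), 20(W), 17(W) — all W, so L
n=24: →18(L), so W
n=25: →23(L), so W
n=26: →23(L), so W
n=27: →25(W), 24(W), 21(W) — all W, so L
n=28: →26(W), 25(W), 22(W) — all W, so L
n=29: →27(L), so W
n=30: →28(L), so W
From 30, the L positions reachable in one move are: 28, 27. Any move reaching one of these is winning.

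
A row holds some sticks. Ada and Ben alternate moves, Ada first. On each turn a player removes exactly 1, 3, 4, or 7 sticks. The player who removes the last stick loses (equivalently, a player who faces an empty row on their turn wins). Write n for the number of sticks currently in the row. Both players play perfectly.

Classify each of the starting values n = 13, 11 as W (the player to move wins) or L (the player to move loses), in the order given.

Work bottom-up. With no move the player to move wins. Otherwise the position is W if at least one move leads to an L position for the opponent, and L if every move leads to a W.
n=0: no move; the opponent has just taken the last stick and therefore loses → W
n=1: →0(W) only, which is W, so L
n=2: →1(L), so W
n=3: →2(W), 0(W) — all W, so L
n=4: →3(L), so W
n=5: →1(L), so W
n=6: →3(L), so W
n=7: →3(L), so W
n=8: →1(L), so W
n=9: →8(W), 6(W), 5(W), 2(W) — all W, so L
n=10: →9(L), so W
n=11: →10(W), 8(W), 7(W), 4(W) — all W, so L
n=12: →11(L), so W
n=13: →9(L), so W

13: W, 11: L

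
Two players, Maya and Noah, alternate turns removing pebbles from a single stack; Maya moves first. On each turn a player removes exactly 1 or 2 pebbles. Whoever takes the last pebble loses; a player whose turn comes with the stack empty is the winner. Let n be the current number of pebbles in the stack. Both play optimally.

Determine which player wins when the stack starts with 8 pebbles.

Classify positions by backward induction: terminal positions (no move available) are W. From any other position, the mover wins iff some move reaches an L.
n=0: no move; the opponent has just taken the last pebble and therefore loses → W
n=1: only reaches 0(W), which is W → L
n=2: reaches L-position 1 → W
n=3: reaches L-position 1 → W
n=4: only reaches 3(W), 2(W), all W → L
n=5: reaches L-position 4 → W
n=6: reaches L-position 4 → W
n=7: only reaches 6(W), 5(W), all W → L
n=8: reaches L-position 7 → W
The starting position 8 is W: Maya should remove 1, leaving 7, handing over an L position.

Maya wins.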